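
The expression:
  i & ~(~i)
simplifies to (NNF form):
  i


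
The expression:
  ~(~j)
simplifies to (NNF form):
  j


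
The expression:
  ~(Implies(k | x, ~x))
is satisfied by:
  {x: True}


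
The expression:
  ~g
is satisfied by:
  {g: False}


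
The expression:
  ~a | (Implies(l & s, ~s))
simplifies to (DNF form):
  ~a | ~l | ~s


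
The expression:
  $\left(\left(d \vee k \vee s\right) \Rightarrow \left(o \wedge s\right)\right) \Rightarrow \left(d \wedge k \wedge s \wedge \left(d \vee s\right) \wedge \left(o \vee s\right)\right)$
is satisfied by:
  {d: True, k: True, o: False, s: False}
  {d: True, k: True, o: True, s: False}
  {d: True, o: False, s: False, k: False}
  {d: True, o: True, s: False, k: False}
  {k: True, o: False, s: False, d: False}
  {k: True, o: True, s: False, d: False}
  {k: True, s: True, d: True, o: False}
  {k: True, s: True, d: True, o: True}
  {s: True, d: True, o: False, k: False}
  {s: True, k: True, o: False, d: False}
  {s: True, d: False, o: False, k: False}


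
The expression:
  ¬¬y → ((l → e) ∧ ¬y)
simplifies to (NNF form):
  ¬y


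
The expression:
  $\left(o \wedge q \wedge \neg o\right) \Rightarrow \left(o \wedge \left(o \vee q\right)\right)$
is always true.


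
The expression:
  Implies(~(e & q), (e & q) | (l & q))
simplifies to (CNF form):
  q & (e | l)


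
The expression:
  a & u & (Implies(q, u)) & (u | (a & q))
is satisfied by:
  {a: True, u: True}


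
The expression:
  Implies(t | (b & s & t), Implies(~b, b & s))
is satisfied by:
  {b: True, t: False}
  {t: False, b: False}
  {t: True, b: True}


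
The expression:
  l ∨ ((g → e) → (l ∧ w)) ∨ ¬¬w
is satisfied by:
  {w: True, l: True, g: True, e: False}
  {w: True, l: True, g: False, e: False}
  {w: True, l: True, e: True, g: True}
  {w: True, l: True, e: True, g: False}
  {w: True, g: True, e: False, l: False}
  {w: True, g: False, e: False, l: False}
  {w: True, e: True, g: True, l: False}
  {w: True, e: True, g: False, l: False}
  {l: True, g: True, e: False, w: False}
  {l: True, g: False, e: False, w: False}
  {l: True, e: True, g: True, w: False}
  {l: True, e: True, g: False, w: False}
  {g: True, l: False, e: False, w: False}


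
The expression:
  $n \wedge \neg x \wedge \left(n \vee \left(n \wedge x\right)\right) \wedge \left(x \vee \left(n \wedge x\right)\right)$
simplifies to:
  $\text{False}$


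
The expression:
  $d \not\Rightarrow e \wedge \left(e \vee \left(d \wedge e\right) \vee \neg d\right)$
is never true.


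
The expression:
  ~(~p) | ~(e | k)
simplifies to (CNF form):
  (p | ~e) & (p | ~k)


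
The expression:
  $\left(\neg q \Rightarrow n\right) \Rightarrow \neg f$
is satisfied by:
  {q: False, f: False, n: False}
  {n: True, q: False, f: False}
  {q: True, n: False, f: False}
  {n: True, q: True, f: False}
  {f: True, n: False, q: False}


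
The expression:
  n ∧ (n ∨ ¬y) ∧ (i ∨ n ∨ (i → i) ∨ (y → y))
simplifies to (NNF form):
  n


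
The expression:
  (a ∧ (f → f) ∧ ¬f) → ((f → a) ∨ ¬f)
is always true.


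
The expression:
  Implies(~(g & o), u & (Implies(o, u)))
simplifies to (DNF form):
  u | (g & o)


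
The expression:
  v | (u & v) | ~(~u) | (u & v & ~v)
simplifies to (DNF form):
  u | v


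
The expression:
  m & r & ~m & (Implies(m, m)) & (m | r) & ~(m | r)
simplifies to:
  False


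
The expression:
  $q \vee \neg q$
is always true.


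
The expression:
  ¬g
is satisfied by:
  {g: False}


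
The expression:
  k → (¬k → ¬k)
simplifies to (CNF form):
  True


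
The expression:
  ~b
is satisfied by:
  {b: False}


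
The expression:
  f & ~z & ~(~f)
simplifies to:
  f & ~z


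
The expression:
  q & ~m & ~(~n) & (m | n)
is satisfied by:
  {q: True, n: True, m: False}


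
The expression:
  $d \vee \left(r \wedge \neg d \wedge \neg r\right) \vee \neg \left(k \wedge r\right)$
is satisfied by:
  {d: True, k: False, r: False}
  {k: False, r: False, d: False}
  {r: True, d: True, k: False}
  {r: True, k: False, d: False}
  {d: True, k: True, r: False}
  {k: True, d: False, r: False}
  {r: True, k: True, d: True}


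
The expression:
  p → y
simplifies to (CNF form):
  y ∨ ¬p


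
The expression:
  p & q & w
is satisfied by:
  {p: True, w: True, q: True}


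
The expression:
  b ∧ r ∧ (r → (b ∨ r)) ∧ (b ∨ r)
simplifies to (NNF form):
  b ∧ r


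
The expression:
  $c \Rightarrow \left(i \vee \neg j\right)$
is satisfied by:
  {i: True, c: False, j: False}
  {c: False, j: False, i: False}
  {i: True, j: True, c: False}
  {j: True, c: False, i: False}
  {i: True, c: True, j: False}
  {c: True, i: False, j: False}
  {i: True, j: True, c: True}


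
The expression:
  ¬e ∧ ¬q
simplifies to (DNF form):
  ¬e ∧ ¬q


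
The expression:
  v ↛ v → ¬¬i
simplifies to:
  True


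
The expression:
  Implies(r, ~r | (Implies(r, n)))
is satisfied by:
  {n: True, r: False}
  {r: False, n: False}
  {r: True, n: True}


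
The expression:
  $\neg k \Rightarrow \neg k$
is always true.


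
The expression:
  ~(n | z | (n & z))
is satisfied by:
  {n: False, z: False}


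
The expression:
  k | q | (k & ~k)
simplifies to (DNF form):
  k | q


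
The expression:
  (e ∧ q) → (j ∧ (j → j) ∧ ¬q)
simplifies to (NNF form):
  ¬e ∨ ¬q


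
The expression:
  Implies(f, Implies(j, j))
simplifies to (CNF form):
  True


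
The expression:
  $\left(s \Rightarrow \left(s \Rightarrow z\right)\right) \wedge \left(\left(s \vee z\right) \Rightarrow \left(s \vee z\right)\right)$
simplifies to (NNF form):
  $z \vee \neg s$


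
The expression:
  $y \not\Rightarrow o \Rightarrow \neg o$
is always true.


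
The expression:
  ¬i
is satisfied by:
  {i: False}


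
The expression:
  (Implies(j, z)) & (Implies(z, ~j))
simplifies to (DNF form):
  ~j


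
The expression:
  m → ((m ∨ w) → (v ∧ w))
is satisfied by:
  {w: True, v: True, m: False}
  {w: True, v: False, m: False}
  {v: True, w: False, m: False}
  {w: False, v: False, m: False}
  {w: True, m: True, v: True}


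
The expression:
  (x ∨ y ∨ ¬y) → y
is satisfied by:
  {y: True}


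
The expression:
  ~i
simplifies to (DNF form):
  ~i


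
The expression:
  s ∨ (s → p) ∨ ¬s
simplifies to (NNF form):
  True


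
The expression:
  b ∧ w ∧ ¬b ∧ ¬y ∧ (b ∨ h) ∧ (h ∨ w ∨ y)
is never true.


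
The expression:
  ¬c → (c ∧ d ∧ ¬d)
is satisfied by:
  {c: True}


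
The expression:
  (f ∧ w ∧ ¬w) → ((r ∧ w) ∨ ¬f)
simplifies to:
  True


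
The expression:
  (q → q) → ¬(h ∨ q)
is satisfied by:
  {q: False, h: False}


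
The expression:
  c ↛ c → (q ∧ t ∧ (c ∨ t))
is always true.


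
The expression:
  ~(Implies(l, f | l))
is never true.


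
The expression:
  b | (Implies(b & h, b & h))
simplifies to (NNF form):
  True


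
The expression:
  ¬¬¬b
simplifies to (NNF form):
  ¬b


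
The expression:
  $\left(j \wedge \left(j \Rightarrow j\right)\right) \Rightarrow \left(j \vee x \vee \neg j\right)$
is always true.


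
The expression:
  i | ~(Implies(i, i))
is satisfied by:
  {i: True}


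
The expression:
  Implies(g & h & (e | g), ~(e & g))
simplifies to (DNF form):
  ~e | ~g | ~h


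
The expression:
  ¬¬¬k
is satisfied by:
  {k: False}


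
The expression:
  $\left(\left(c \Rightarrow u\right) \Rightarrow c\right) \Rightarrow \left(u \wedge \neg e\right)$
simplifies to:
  $\left(u \wedge \neg e\right) \vee \neg c$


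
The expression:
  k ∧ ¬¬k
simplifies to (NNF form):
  k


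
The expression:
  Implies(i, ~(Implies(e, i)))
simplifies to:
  ~i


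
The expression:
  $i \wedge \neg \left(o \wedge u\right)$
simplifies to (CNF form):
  $i \wedge \left(\neg o \vee \neg u\right)$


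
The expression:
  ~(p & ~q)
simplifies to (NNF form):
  q | ~p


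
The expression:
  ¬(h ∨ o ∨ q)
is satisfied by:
  {q: False, o: False, h: False}


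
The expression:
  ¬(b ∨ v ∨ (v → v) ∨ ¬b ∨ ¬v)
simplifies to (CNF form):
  False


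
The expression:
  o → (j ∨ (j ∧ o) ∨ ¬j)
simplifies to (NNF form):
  True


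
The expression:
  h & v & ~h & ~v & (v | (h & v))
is never true.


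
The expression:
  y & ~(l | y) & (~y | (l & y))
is never true.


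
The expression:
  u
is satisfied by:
  {u: True}


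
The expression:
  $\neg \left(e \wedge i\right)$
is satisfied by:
  {e: False, i: False}
  {i: True, e: False}
  {e: True, i: False}


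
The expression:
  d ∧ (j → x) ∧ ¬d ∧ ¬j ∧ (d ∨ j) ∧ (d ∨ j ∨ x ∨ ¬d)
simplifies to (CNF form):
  False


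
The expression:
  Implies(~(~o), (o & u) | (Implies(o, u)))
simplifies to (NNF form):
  u | ~o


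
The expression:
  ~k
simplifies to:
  ~k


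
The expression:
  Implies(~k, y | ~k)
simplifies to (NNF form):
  True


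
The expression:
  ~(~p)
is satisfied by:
  {p: True}


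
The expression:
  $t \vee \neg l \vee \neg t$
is always true.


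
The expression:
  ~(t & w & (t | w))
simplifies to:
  ~t | ~w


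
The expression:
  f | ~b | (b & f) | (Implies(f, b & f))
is always true.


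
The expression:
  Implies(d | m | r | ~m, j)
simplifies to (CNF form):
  j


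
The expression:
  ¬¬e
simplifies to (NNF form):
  e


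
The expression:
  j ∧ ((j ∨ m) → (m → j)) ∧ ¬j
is never true.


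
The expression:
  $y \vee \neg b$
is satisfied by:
  {y: True, b: False}
  {b: False, y: False}
  {b: True, y: True}


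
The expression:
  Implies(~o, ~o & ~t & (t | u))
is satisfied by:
  {o: True, u: True, t: False}
  {o: True, t: False, u: False}
  {o: True, u: True, t: True}
  {o: True, t: True, u: False}
  {u: True, t: False, o: False}


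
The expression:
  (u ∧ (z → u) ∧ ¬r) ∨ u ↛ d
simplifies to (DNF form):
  (u ∧ ¬d) ∨ (u ∧ ¬r)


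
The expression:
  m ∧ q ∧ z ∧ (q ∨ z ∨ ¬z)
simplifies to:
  m ∧ q ∧ z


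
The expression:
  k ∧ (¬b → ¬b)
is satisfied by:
  {k: True}


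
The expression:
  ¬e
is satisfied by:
  {e: False}


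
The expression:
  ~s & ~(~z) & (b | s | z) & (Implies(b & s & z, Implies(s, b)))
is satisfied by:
  {z: True, s: False}


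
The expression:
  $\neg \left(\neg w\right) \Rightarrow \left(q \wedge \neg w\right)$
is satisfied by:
  {w: False}


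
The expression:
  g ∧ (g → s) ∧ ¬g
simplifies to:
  False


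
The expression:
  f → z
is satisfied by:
  {z: True, f: False}
  {f: False, z: False}
  {f: True, z: True}


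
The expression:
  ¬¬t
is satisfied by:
  {t: True}


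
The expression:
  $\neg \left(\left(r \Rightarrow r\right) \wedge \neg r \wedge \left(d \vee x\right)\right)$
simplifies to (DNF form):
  $r \vee \left(\neg d \wedge \neg x\right)$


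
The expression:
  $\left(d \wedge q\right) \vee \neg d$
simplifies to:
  $q \vee \neg d$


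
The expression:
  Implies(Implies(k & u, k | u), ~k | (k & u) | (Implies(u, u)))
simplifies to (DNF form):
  True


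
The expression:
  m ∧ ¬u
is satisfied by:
  {m: True, u: False}


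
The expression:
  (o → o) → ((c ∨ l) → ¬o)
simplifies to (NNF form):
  (¬c ∧ ¬l) ∨ ¬o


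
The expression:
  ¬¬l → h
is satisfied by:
  {h: True, l: False}
  {l: False, h: False}
  {l: True, h: True}


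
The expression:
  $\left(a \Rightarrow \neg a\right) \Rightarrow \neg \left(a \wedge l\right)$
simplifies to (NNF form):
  $\text{True}$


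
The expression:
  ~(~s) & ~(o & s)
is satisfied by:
  {s: True, o: False}


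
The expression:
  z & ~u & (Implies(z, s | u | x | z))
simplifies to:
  z & ~u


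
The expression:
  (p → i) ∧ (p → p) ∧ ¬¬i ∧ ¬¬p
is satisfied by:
  {i: True, p: True}


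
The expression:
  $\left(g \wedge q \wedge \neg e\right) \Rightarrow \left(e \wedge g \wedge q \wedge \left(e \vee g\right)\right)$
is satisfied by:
  {e: True, g: False, q: False}
  {g: False, q: False, e: False}
  {q: True, e: True, g: False}
  {q: True, g: False, e: False}
  {e: True, g: True, q: False}
  {g: True, e: False, q: False}
  {q: True, g: True, e: True}


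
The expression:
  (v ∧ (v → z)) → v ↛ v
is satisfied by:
  {v: False, z: False}
  {z: True, v: False}
  {v: True, z: False}


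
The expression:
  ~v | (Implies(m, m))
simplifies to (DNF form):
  True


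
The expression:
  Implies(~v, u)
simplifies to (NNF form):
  u | v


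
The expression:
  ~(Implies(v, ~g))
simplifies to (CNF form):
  g & v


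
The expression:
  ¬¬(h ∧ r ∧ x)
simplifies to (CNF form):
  h ∧ r ∧ x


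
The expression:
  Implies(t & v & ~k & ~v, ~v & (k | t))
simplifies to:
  True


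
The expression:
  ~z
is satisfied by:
  {z: False}


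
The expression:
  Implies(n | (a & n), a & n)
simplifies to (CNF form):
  a | ~n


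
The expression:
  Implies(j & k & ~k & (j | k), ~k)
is always true.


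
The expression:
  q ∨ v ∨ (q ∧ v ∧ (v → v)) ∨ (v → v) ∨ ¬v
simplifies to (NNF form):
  True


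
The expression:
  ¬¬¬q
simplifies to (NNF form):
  ¬q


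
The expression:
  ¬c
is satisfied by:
  {c: False}


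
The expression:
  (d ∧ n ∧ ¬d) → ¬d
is always true.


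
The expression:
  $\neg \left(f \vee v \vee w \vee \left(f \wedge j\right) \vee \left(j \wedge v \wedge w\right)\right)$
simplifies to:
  $\neg f \wedge \neg v \wedge \neg w$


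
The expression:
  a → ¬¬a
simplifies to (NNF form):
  True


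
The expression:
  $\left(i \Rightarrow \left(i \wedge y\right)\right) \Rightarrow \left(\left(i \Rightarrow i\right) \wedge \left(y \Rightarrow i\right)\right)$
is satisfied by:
  {i: True, y: False}
  {y: False, i: False}
  {y: True, i: True}


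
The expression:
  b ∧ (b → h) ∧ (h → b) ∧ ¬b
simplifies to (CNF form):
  False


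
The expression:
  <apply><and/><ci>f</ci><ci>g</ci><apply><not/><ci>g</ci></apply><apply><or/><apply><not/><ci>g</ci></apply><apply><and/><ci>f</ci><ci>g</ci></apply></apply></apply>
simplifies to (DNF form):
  <false/>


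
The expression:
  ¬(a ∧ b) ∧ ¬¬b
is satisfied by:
  {b: True, a: False}


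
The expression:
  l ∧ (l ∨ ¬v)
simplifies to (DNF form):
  l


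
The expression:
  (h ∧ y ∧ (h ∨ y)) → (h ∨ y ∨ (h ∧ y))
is always true.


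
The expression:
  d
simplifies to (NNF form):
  d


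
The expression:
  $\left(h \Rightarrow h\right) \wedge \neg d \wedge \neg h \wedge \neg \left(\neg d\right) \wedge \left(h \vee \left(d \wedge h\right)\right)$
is never true.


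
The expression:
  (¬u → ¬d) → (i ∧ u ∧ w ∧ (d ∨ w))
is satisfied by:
  {w: True, d: True, i: True, u: False}
  {w: True, d: True, i: False, u: False}
  {d: True, i: True, w: False, u: False}
  {d: True, w: False, i: False, u: False}
  {w: True, u: True, d: True, i: True}
  {w: True, u: True, i: True, d: False}


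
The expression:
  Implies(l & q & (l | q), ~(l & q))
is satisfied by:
  {l: False, q: False}
  {q: True, l: False}
  {l: True, q: False}


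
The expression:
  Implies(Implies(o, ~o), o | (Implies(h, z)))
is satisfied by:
  {o: True, z: True, h: False}
  {o: True, h: False, z: False}
  {z: True, h: False, o: False}
  {z: False, h: False, o: False}
  {o: True, z: True, h: True}
  {o: True, h: True, z: False}
  {z: True, h: True, o: False}


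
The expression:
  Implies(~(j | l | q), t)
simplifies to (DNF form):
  j | l | q | t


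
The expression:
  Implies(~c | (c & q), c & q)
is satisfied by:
  {c: True}


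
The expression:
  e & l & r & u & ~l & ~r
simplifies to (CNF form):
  False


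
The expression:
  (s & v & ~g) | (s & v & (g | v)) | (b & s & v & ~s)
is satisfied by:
  {s: True, v: True}


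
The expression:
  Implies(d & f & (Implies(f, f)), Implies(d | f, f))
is always true.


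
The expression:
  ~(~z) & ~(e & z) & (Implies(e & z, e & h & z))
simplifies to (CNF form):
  z & ~e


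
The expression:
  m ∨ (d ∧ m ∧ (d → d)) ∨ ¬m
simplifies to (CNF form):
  True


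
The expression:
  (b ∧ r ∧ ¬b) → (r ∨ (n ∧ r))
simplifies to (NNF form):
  True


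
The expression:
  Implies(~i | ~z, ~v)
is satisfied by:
  {z: True, i: True, v: False}
  {z: True, i: False, v: False}
  {i: True, z: False, v: False}
  {z: False, i: False, v: False}
  {z: True, v: True, i: True}


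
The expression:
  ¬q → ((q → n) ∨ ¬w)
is always true.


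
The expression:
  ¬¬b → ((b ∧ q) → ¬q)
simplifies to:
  ¬b ∨ ¬q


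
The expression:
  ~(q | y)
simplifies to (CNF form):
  ~q & ~y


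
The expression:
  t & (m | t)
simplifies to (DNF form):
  t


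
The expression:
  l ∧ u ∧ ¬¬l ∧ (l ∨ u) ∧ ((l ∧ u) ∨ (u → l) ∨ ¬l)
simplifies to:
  l ∧ u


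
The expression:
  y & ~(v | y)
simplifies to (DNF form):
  False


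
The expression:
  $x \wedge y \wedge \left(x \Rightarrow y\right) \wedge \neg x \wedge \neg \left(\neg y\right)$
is never true.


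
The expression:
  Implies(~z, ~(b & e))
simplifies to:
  z | ~b | ~e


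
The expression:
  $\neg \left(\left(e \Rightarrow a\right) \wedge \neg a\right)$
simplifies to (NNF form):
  $a \vee e$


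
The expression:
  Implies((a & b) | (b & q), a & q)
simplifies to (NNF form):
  ~b | (a & q) | (~a & ~q)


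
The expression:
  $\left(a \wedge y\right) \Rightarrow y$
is always true.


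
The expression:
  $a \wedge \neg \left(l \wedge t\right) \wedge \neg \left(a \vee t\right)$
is never true.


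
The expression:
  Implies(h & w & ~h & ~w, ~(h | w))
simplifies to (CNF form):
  True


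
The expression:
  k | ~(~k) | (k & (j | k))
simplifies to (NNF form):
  k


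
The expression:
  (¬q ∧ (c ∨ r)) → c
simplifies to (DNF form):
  c ∨ q ∨ ¬r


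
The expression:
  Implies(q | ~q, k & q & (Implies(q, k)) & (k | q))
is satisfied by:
  {q: True, k: True}


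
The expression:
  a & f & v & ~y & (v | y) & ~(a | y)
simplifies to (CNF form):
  False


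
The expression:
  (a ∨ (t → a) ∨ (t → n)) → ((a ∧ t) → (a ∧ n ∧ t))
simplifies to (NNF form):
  n ∨ ¬a ∨ ¬t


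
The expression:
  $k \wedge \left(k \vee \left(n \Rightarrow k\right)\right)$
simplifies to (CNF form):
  $k$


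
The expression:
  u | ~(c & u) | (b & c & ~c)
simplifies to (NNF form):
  True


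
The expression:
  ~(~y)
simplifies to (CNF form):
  y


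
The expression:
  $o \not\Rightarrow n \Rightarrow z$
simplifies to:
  $n \vee z \vee \neg o$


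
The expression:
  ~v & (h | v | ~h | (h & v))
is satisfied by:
  {v: False}


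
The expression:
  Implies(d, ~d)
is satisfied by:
  {d: False}


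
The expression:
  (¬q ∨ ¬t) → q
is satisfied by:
  {q: True}


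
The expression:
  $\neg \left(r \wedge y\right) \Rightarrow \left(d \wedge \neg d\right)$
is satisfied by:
  {r: True, y: True}


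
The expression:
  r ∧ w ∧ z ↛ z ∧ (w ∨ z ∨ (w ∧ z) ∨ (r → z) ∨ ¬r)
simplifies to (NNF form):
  False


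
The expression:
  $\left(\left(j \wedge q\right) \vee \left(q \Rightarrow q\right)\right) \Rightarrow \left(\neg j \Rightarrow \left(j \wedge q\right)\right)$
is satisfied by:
  {j: True}


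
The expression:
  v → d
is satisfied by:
  {d: True, v: False}
  {v: False, d: False}
  {v: True, d: True}


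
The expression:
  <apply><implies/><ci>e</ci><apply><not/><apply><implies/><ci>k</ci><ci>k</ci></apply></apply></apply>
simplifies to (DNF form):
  <apply><not/><ci>e</ci></apply>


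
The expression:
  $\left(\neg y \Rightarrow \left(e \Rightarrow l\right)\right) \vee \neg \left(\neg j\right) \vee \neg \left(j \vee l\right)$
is always true.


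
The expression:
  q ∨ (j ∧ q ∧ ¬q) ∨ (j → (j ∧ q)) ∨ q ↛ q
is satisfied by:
  {q: True, j: False}
  {j: False, q: False}
  {j: True, q: True}


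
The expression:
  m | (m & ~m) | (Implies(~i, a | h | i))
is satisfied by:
  {i: True, a: True, m: True, h: True}
  {i: True, a: True, m: True, h: False}
  {i: True, a: True, h: True, m: False}
  {i: True, a: True, h: False, m: False}
  {i: True, m: True, h: True, a: False}
  {i: True, m: True, h: False, a: False}
  {i: True, m: False, h: True, a: False}
  {i: True, m: False, h: False, a: False}
  {a: True, m: True, h: True, i: False}
  {a: True, m: True, h: False, i: False}
  {a: True, h: True, m: False, i: False}
  {a: True, h: False, m: False, i: False}
  {m: True, h: True, a: False, i: False}
  {m: True, a: False, h: False, i: False}
  {h: True, a: False, m: False, i: False}


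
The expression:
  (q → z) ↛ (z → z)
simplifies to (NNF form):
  False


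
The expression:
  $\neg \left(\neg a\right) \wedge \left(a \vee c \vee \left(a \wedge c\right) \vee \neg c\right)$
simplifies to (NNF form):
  $a$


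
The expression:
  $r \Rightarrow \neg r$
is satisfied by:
  {r: False}


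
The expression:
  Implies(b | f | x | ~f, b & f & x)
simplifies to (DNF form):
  b & f & x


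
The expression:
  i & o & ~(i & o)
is never true.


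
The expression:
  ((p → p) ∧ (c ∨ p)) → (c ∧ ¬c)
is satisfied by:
  {p: False, c: False}


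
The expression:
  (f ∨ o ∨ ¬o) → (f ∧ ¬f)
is never true.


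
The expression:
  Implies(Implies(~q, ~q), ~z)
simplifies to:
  ~z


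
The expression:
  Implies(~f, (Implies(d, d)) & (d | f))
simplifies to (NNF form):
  d | f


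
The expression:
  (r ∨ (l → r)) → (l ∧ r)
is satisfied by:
  {l: True}


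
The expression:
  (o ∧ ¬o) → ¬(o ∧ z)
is always true.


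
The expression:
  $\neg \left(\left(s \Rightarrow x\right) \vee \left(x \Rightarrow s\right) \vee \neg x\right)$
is never true.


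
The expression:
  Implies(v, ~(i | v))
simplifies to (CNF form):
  ~v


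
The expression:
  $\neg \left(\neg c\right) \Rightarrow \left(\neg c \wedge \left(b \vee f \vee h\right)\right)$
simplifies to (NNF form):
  $\neg c$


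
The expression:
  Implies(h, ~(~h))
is always true.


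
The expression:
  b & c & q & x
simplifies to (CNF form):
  b & c & q & x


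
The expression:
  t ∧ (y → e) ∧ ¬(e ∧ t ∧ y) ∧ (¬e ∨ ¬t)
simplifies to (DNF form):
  t ∧ ¬e ∧ ¬y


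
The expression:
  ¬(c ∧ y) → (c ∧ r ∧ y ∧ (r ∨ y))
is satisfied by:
  {c: True, y: True}


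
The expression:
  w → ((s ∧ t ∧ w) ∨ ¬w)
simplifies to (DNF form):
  (s ∧ t) ∨ ¬w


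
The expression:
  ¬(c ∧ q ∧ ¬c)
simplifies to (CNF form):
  True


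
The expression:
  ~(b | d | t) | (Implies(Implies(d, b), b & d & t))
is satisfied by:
  {d: True, t: False, b: False}
  {t: False, b: False, d: False}
  {d: True, t: True, b: False}
  {b: True, d: True, t: True}


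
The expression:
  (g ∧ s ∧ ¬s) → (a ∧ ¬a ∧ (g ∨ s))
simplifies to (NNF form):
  True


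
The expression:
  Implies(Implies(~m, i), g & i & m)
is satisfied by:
  {g: True, m: False, i: False}
  {g: False, m: False, i: False}
  {i: True, m: True, g: True}


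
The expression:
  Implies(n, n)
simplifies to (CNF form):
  True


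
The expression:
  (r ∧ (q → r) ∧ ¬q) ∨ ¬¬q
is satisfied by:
  {r: True, q: True}
  {r: True, q: False}
  {q: True, r: False}


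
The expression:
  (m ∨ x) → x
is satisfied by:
  {x: True, m: False}
  {m: False, x: False}
  {m: True, x: True}


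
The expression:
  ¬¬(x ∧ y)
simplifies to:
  x ∧ y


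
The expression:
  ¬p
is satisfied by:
  {p: False}


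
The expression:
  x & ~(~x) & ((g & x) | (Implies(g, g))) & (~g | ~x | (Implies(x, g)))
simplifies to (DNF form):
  x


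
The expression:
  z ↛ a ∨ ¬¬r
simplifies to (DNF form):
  r ∨ (z ∧ ¬a)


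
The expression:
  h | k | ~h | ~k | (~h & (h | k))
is always true.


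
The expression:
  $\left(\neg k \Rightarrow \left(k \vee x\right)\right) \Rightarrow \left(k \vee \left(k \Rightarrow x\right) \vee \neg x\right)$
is always true.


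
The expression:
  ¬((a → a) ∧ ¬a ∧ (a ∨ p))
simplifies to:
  a ∨ ¬p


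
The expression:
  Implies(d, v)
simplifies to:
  v | ~d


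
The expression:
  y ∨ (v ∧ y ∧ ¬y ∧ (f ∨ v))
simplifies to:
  y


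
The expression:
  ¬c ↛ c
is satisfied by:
  {c: False}


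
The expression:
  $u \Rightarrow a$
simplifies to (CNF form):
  $a \vee \neg u$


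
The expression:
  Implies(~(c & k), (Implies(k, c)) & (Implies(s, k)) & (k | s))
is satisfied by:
  {c: True, k: True}


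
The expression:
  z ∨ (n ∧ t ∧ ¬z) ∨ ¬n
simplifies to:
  t ∨ z ∨ ¬n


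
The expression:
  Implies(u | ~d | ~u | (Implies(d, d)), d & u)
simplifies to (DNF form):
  d & u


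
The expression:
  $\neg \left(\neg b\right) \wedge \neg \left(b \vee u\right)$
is never true.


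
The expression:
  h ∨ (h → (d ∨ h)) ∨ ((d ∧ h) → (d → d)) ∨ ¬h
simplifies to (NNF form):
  True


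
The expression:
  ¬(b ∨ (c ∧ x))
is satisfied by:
  {c: False, b: False, x: False}
  {x: True, c: False, b: False}
  {c: True, x: False, b: False}


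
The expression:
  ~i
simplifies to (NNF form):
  ~i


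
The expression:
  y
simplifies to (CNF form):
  y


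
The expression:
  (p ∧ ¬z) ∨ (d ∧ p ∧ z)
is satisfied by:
  {p: True, d: True, z: False}
  {p: True, z: False, d: False}
  {p: True, d: True, z: True}


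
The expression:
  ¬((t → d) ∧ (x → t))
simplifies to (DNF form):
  (t ∧ ¬d) ∨ (x ∧ ¬t)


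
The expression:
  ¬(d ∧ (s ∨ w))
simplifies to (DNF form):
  (¬s ∧ ¬w) ∨ ¬d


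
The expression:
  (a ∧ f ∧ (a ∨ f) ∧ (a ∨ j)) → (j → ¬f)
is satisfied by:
  {a: False, j: False, f: False}
  {f: True, a: False, j: False}
  {j: True, a: False, f: False}
  {f: True, j: True, a: False}
  {a: True, f: False, j: False}
  {f: True, a: True, j: False}
  {j: True, a: True, f: False}


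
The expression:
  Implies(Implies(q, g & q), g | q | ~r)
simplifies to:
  g | q | ~r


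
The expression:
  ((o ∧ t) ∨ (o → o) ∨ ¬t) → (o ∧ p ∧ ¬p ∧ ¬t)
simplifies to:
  False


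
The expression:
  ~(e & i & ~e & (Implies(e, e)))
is always true.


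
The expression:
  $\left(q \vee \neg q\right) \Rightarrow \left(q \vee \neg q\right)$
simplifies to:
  $\text{True}$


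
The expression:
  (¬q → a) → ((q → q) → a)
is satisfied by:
  {a: True, q: False}
  {q: False, a: False}
  {q: True, a: True}


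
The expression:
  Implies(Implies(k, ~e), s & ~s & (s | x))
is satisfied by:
  {e: True, k: True}


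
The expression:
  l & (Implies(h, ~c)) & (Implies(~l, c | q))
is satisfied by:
  {l: True, h: False, c: False}
  {c: True, l: True, h: False}
  {h: True, l: True, c: False}


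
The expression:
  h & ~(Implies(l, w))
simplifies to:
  h & l & ~w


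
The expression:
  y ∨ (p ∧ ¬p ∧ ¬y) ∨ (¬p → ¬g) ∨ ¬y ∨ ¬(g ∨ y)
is always true.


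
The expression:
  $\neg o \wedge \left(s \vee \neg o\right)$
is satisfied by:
  {o: False}


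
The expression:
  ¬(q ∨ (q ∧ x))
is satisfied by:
  {q: False}


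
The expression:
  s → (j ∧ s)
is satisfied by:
  {j: True, s: False}
  {s: False, j: False}
  {s: True, j: True}


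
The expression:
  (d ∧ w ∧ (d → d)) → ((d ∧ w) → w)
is always true.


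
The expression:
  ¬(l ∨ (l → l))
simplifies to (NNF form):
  False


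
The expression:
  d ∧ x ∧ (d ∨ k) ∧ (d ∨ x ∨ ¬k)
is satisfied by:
  {d: True, x: True}


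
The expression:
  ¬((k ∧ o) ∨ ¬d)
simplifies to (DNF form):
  (d ∧ ¬k) ∨ (d ∧ ¬o)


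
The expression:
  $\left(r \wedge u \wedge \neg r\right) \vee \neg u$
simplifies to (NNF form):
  $\neg u$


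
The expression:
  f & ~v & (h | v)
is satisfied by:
  {h: True, f: True, v: False}


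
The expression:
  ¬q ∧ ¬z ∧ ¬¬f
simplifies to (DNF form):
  f ∧ ¬q ∧ ¬z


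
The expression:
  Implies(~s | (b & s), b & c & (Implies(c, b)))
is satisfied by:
  {c: True, s: True, b: False}
  {s: True, b: False, c: False}
  {c: True, s: True, b: True}
  {c: True, b: True, s: False}


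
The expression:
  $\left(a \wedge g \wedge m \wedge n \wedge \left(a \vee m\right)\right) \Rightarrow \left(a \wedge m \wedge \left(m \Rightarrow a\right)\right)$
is always true.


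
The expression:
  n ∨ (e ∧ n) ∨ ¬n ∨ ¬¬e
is always true.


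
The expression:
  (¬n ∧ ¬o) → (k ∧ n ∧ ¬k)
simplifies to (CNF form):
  n ∨ o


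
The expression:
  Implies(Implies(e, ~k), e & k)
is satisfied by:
  {e: True, k: True}


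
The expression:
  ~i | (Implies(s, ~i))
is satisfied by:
  {s: False, i: False}
  {i: True, s: False}
  {s: True, i: False}


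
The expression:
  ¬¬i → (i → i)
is always true.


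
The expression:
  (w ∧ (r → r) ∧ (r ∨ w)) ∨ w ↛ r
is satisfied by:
  {w: True}


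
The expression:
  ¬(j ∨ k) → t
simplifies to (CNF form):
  j ∨ k ∨ t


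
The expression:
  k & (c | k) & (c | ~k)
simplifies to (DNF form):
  c & k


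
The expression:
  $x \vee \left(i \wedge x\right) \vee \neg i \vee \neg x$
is always true.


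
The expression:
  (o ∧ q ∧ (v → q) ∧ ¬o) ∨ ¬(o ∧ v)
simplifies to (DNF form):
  ¬o ∨ ¬v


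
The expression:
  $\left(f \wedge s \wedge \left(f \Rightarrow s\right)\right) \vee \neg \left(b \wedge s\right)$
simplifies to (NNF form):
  $f \vee \neg b \vee \neg s$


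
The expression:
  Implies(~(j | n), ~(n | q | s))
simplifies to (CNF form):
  (j | n | ~q) & (j | n | ~s)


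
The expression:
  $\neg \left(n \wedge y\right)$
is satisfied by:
  {y: False, n: False}
  {n: True, y: False}
  {y: True, n: False}


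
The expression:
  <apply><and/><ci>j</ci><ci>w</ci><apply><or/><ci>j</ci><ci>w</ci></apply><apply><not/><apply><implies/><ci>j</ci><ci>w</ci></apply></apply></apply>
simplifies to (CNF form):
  <false/>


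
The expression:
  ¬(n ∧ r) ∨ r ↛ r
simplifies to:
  ¬n ∨ ¬r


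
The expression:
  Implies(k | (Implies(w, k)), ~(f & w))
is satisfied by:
  {w: False, k: False, f: False}
  {f: True, w: False, k: False}
  {k: True, w: False, f: False}
  {f: True, k: True, w: False}
  {w: True, f: False, k: False}
  {f: True, w: True, k: False}
  {k: True, w: True, f: False}


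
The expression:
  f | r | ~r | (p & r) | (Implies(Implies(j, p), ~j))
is always true.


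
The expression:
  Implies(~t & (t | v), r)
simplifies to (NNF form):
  r | t | ~v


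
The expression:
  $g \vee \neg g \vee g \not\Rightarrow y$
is always true.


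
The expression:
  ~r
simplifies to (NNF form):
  ~r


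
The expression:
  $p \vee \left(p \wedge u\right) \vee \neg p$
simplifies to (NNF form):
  $\text{True}$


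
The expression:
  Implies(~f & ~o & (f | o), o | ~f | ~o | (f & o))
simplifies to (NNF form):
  True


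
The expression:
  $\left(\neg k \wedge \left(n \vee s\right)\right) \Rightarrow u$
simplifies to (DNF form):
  $k \vee u \vee \left(\neg n \wedge \neg s\right)$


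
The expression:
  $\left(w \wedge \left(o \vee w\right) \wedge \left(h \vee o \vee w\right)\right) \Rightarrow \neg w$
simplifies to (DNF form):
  $\neg w$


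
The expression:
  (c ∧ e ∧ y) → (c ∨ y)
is always true.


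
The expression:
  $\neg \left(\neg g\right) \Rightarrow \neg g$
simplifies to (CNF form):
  $\neg g$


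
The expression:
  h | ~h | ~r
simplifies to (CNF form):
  True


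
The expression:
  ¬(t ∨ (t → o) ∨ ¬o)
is never true.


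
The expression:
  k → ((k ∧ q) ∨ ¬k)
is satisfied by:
  {q: True, k: False}
  {k: False, q: False}
  {k: True, q: True}


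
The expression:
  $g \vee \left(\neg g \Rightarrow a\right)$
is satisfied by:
  {a: True, g: True}
  {a: True, g: False}
  {g: True, a: False}


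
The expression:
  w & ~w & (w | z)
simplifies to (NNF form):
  False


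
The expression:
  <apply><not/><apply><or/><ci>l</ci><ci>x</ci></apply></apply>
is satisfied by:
  {x: False, l: False}


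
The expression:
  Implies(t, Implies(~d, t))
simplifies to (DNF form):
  True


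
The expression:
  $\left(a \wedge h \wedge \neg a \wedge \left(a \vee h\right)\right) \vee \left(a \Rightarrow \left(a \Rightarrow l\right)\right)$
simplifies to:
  $l \vee \neg a$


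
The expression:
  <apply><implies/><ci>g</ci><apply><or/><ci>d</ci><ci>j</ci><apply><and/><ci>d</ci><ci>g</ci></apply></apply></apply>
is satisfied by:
  {d: True, j: True, g: False}
  {d: True, j: False, g: False}
  {j: True, d: False, g: False}
  {d: False, j: False, g: False}
  {g: True, d: True, j: True}
  {g: True, d: True, j: False}
  {g: True, j: True, d: False}


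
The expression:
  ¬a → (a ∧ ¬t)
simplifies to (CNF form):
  a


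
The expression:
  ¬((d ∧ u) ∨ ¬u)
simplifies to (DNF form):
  u ∧ ¬d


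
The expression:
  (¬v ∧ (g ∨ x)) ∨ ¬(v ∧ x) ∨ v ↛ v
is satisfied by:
  {v: False, x: False}
  {x: True, v: False}
  {v: True, x: False}


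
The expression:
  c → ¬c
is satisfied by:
  {c: False}


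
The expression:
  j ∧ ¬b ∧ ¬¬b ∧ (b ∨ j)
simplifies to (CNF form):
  False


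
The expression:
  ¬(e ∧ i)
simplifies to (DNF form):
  ¬e ∨ ¬i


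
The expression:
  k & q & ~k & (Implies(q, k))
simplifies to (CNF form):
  False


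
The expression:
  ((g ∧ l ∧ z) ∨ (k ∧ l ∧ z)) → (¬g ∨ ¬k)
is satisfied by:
  {l: False, k: False, z: False, g: False}
  {g: True, l: False, k: False, z: False}
  {z: True, l: False, k: False, g: False}
  {g: True, z: True, l: False, k: False}
  {k: True, g: False, l: False, z: False}
  {g: True, k: True, l: False, z: False}
  {z: True, k: True, g: False, l: False}
  {g: True, z: True, k: True, l: False}
  {l: True, z: False, k: False, g: False}
  {g: True, l: True, z: False, k: False}
  {z: True, l: True, g: False, k: False}
  {g: True, z: True, l: True, k: False}
  {k: True, l: True, z: False, g: False}
  {g: True, k: True, l: True, z: False}
  {z: True, k: True, l: True, g: False}


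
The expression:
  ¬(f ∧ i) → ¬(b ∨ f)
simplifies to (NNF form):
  (f ∧ i) ∨ (¬b ∧ ¬f)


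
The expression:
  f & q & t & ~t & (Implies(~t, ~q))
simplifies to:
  False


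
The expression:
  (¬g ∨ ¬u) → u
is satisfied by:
  {u: True}


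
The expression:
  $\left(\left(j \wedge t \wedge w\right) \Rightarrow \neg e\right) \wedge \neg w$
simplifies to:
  $\neg w$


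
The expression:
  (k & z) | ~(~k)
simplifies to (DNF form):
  k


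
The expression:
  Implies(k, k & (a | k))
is always true.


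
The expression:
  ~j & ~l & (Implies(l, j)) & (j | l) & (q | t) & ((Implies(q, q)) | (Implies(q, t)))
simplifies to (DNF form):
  False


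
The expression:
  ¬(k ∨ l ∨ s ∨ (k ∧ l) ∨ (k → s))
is never true.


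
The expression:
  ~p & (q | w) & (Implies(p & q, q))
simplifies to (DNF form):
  (q & ~p) | (w & ~p)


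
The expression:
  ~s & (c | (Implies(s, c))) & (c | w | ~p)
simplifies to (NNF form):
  ~s & (c | w | ~p)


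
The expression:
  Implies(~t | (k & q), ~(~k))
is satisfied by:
  {k: True, t: True}
  {k: True, t: False}
  {t: True, k: False}


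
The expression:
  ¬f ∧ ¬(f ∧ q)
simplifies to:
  ¬f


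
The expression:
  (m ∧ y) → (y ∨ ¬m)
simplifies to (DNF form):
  True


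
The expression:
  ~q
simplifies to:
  ~q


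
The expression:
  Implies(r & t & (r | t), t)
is always true.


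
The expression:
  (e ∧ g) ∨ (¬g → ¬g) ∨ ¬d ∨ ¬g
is always true.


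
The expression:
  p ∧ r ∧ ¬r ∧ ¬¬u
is never true.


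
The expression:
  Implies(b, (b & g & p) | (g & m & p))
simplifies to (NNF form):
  ~b | (g & p)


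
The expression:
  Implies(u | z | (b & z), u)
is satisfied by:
  {u: True, z: False}
  {z: False, u: False}
  {z: True, u: True}


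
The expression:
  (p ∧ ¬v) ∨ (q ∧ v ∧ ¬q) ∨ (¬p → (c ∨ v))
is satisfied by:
  {c: True, v: True, p: True}
  {c: True, v: True, p: False}
  {c: True, p: True, v: False}
  {c: True, p: False, v: False}
  {v: True, p: True, c: False}
  {v: True, p: False, c: False}
  {p: True, v: False, c: False}


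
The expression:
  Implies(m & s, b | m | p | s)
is always true.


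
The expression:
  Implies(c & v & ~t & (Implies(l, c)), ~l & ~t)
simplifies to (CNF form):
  t | ~c | ~l | ~v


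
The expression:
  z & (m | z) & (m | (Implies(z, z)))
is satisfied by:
  {z: True}


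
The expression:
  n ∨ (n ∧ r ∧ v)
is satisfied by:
  {n: True}


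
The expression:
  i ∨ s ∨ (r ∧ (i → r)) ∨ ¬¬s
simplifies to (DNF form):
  i ∨ r ∨ s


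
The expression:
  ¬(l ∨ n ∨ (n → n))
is never true.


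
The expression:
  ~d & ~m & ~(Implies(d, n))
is never true.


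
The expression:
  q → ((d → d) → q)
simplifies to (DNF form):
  True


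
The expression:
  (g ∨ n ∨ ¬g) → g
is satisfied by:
  {g: True}


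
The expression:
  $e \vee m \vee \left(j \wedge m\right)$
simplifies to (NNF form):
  $e \vee m$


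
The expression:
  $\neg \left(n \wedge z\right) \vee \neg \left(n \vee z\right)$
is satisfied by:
  {z: False, n: False}
  {n: True, z: False}
  {z: True, n: False}


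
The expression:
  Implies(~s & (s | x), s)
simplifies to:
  s | ~x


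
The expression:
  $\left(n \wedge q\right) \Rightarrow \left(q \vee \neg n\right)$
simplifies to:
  $\text{True}$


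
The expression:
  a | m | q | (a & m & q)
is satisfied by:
  {a: True, q: True, m: True}
  {a: True, q: True, m: False}
  {a: True, m: True, q: False}
  {a: True, m: False, q: False}
  {q: True, m: True, a: False}
  {q: True, m: False, a: False}
  {m: True, q: False, a: False}


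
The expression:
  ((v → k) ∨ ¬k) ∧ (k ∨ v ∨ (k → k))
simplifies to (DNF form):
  True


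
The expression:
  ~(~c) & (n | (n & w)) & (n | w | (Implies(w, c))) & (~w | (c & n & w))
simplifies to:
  c & n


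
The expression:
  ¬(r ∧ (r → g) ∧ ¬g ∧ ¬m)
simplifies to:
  True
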